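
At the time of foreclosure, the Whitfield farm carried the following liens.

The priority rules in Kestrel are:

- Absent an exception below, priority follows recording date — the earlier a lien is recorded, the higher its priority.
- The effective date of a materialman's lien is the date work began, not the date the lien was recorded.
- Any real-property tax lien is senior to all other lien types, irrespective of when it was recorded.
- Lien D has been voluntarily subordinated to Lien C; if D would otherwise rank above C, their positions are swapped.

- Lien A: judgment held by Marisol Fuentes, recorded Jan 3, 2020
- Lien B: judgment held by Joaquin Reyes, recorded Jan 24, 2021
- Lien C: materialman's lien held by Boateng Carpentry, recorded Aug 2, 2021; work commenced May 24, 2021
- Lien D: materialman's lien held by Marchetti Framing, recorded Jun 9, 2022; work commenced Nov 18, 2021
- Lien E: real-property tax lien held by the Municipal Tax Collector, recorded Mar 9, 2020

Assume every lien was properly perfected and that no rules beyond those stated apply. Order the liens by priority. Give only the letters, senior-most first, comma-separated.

E, A, B, C, D

Adjusting effective dates: C relates back to May 24, 2021 (work commenced); D is treated as recorded Nov 18, 2021, the work-commencement date.
E is a real-property tax lien, so it outranks all other liens regardless of date.
Remaining liens by effective date: A (Jan 3, 2020), B (Jan 24, 2021), C (May 24, 2021), D (Nov 18, 2021).
Since D is not senior to C, the subordination leaves the order unchanged.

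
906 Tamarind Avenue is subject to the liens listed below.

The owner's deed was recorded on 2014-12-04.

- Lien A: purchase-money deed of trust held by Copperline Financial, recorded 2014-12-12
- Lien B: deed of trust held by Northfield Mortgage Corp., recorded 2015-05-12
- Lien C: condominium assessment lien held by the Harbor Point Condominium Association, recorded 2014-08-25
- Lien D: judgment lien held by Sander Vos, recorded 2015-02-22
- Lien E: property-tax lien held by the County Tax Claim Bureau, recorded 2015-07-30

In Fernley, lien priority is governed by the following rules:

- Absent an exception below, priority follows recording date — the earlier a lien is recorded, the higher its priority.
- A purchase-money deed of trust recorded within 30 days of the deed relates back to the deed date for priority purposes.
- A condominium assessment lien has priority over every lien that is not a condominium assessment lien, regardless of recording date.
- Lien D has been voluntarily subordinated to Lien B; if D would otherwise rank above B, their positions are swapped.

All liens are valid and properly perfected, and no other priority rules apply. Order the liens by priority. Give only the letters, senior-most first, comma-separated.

C, A, B, D, E

First, effective dates: A relates back to the deed date 2014-12-04.
As a condominium assessment lien, C is senior to every other lien.
Among the remaining liens, by effective date: A (2014-12-04), D (2015-02-22), B (2015-05-12), E (2015-07-30).
Because D would otherwise rank above B, the subordination swaps them.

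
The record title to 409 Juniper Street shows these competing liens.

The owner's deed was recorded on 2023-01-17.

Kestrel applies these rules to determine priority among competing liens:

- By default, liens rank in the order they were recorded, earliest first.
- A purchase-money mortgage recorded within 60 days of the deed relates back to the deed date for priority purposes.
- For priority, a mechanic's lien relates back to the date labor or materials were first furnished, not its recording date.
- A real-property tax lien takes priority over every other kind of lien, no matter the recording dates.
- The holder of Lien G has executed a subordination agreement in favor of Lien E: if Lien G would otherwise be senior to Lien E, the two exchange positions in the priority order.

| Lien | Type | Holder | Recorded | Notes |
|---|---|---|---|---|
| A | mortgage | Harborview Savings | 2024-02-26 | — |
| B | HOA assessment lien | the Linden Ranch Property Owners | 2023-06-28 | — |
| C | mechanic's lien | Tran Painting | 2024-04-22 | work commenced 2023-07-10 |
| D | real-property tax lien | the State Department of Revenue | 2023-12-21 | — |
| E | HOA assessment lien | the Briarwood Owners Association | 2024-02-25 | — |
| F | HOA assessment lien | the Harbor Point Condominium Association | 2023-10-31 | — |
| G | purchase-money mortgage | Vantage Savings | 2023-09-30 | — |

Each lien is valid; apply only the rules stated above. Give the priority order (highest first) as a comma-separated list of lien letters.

D, B, C, E, F, G, A

Effective dates after the stated exceptions: C is treated as recorded 2023-07-10, the work-commencement date; G missed the 60-day window (256 days after the deed), so its recording date stands.
D is a real-property tax lien and takes priority over every other lien.
Among the remaining liens, by effective date: B (2023-06-28), C (2023-07-10), G (2023-09-30), F (2023-10-31), E (2024-02-25), A (2024-02-26).
The subordination applies — G was senior to E — so G and E swap.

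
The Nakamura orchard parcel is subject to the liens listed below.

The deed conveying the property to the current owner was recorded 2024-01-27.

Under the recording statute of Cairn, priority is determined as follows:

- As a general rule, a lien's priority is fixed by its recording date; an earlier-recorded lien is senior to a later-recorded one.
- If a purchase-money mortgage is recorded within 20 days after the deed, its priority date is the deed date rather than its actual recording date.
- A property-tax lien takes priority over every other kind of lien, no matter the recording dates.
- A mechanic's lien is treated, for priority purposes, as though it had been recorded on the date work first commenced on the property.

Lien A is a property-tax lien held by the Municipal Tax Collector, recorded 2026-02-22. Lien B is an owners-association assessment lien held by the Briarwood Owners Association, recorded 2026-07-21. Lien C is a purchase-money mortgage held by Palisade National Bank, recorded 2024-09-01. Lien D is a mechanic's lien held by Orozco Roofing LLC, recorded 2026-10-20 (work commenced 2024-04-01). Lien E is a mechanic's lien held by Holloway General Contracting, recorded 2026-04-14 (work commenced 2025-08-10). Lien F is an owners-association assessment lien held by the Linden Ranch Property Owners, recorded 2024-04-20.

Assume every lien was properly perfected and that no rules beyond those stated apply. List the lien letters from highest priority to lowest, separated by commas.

Effective dates: C was recorded 218 days after the deed — beyond 20 days — so no relation-back applies; D relates back to 2024-04-01 (work commenced); E's effective date is 2025-08-10, when work began.
A, as a property-tax lien, has superpriority and ranks first.
Remaining liens by effective date: D (2024-04-01), F (2024-04-20), C (2024-09-01), E (2025-08-10), B (2026-07-21).

A, D, F, C, E, B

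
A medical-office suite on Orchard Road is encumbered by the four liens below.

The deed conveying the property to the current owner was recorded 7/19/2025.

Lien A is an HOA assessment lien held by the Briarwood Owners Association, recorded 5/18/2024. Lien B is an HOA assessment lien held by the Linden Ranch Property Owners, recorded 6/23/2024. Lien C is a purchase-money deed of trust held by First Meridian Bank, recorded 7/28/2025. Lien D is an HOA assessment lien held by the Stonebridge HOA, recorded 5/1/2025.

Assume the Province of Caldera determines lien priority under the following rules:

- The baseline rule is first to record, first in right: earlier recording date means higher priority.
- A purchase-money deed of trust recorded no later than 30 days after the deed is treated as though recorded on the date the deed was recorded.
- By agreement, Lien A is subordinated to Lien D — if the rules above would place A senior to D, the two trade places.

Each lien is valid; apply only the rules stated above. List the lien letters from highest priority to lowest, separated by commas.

First, effective dates: C's effective date is the deed date, 7/19/2025.
Ordering by effective date: A (5/18/2024), B (6/23/2024), D (5/1/2025), C (7/19/2025).
The subordination applies — A was senior to D — so A and D swap.

D, B, A, C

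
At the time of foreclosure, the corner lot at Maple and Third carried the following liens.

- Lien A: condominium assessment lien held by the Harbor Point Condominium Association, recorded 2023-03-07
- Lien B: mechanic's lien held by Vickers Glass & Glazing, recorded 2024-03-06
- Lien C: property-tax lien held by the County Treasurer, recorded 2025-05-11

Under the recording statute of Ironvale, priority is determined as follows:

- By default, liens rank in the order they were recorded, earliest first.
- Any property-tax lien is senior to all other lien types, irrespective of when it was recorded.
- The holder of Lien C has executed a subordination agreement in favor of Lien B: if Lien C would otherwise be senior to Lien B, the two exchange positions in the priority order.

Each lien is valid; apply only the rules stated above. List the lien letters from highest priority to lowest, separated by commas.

As a property-tax lien, C is senior to every other lien.
Among the remaining liens, by effective date: A (2023-03-07), B (2024-03-06).
C would otherwise be senior to B, so under the subordination agreement C and B exchange positions.

B, A, C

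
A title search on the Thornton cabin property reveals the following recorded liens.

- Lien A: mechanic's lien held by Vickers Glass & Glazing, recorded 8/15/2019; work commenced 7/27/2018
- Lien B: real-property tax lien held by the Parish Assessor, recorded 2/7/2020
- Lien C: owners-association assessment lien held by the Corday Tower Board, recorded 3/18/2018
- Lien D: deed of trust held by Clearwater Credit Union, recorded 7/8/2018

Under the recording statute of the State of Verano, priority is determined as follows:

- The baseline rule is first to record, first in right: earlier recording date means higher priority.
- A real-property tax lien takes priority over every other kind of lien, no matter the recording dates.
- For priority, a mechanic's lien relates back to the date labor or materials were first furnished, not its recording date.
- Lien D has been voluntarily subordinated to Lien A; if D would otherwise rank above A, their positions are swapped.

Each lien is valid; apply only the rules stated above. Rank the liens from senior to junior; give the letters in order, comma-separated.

Adjusting effective dates: A is treated as recorded 7/27/2018, the work-commencement date.
B is a real-property tax lien, so it outranks all other liens regardless of date.
Among the remaining liens, by effective date: C (3/18/2018), D (7/8/2018), A (7/27/2018).
D would otherwise be senior to A, so under the subordination agreement D and A exchange positions.

B, C, A, D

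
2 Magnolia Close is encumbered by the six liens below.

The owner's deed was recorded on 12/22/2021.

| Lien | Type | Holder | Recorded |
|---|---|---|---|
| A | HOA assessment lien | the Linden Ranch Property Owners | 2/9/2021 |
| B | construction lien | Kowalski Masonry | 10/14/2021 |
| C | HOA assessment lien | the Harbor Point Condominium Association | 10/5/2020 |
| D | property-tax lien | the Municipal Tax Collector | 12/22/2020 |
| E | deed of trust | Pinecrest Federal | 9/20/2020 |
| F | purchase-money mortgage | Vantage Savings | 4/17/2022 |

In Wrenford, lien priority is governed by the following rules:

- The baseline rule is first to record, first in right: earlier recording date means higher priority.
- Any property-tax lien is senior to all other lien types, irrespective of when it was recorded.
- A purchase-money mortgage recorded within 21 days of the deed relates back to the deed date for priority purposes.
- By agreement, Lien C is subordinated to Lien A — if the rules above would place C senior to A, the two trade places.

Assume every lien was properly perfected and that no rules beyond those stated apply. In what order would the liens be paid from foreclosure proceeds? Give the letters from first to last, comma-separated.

D, E, A, C, B, F

Effective dates: F missed the 21-day window (116 days after the deed), so its recording date stands.
D is a property-tax lien, so it outranks all other liens regardless of date.
Among the remaining liens, by effective date: E (9/20/2020), C (10/5/2020), A (2/9/2021), B (10/14/2021), F (4/17/2022).
C is senior to A before the subordination, so the two trade places.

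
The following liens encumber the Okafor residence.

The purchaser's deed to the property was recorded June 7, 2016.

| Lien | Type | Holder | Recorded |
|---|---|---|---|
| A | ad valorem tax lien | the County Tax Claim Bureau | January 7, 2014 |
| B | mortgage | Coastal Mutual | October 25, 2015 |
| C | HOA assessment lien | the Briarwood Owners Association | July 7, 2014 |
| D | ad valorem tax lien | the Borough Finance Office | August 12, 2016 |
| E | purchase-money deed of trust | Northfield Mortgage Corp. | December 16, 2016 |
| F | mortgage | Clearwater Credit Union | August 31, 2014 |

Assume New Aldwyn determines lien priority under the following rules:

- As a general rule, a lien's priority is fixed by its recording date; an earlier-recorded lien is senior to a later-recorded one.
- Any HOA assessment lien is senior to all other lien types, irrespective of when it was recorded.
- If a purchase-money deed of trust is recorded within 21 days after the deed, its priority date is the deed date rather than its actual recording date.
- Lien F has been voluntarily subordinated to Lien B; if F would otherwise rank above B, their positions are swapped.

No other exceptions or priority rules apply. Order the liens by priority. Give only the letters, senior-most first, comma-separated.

Adjusting effective dates: E was recorded 192 days after the deed — beyond 21 days — so no relation-back applies.
C is an HOA assessment lien and takes priority over every other lien.
Ordering the rest by effective date: A (January 7, 2014), F (August 31, 2014), B (October 25, 2015), D (August 12, 2016), E (December 16, 2016).
Because F would otherwise rank above B, the subordination swaps them.

C, A, B, F, D, E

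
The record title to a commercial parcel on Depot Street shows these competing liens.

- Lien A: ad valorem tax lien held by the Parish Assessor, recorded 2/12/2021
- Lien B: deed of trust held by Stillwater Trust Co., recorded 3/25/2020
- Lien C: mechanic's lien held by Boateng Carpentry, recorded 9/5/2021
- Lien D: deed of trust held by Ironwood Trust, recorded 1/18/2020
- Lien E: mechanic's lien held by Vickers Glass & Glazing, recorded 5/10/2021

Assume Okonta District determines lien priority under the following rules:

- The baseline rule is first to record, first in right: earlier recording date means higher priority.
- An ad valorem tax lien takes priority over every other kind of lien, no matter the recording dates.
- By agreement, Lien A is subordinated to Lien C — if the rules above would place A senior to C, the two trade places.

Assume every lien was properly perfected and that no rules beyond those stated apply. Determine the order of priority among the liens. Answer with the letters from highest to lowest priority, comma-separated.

As an ad valorem tax lien, A is senior to every other lien.
Among the remaining liens, by effective date: D (1/18/2020), B (3/25/2020), E (5/10/2021), C (9/5/2021).
A is senior to C before the subordination, so the two trade places.

C, D, B, E, A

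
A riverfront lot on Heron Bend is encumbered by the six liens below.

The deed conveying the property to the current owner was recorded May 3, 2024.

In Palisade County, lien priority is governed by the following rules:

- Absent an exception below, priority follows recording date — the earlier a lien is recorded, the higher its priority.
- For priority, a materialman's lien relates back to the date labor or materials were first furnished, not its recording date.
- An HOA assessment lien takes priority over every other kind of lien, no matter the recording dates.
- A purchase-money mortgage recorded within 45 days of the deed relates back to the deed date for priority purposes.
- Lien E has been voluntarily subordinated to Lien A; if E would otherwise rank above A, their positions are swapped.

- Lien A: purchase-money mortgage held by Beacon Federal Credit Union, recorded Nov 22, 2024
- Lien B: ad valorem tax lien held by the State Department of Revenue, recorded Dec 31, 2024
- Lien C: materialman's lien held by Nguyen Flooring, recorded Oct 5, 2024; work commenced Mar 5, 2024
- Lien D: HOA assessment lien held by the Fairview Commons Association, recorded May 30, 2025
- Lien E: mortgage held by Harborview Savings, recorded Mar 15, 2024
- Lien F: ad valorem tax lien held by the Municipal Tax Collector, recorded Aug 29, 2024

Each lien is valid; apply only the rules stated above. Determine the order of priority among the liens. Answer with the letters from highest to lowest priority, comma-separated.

D, C, A, F, E, B

Effective dates after the stated exceptions: A was recorded 203 days after the deed, outside the 45-day window, so it keeps its recording date; C is treated as recorded Mar 5, 2024, the work-commencement date.
D, as an HOA assessment lien, has superpriority and ranks first.
The other liens, earliest effective date first: C (Mar 5, 2024), E (Mar 15, 2024), F (Aug 29, 2024), A (Nov 22, 2024), B (Dec 31, 2024).
E would otherwise be senior to A, so under the subordination agreement E and A exchange positions.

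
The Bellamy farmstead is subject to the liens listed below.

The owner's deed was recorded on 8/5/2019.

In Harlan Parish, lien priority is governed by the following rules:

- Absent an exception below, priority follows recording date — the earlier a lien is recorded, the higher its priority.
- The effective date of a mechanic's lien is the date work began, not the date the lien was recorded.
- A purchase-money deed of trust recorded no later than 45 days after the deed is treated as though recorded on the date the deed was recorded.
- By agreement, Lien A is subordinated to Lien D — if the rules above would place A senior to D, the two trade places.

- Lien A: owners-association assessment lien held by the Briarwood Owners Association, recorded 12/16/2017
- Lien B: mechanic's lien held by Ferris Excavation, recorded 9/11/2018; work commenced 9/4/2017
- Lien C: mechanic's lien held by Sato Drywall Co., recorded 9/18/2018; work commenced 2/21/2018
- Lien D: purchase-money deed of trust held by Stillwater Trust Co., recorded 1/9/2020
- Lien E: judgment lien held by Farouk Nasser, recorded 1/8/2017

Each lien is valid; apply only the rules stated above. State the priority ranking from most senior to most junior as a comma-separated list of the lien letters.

E, B, D, C, A

Adjusting effective dates: B relates back to 9/4/2017 (work commenced); C's effective date is 2/21/2018, when work began; D was recorded 157 days after the deed, outside the 45-day window, so it keeps its recording date.
Sorted by effective date: E (1/8/2017), B (9/4/2017), A (12/16/2017), C (2/21/2018), D (1/9/2020).
The subordination applies — A was senior to D — so A and D swap.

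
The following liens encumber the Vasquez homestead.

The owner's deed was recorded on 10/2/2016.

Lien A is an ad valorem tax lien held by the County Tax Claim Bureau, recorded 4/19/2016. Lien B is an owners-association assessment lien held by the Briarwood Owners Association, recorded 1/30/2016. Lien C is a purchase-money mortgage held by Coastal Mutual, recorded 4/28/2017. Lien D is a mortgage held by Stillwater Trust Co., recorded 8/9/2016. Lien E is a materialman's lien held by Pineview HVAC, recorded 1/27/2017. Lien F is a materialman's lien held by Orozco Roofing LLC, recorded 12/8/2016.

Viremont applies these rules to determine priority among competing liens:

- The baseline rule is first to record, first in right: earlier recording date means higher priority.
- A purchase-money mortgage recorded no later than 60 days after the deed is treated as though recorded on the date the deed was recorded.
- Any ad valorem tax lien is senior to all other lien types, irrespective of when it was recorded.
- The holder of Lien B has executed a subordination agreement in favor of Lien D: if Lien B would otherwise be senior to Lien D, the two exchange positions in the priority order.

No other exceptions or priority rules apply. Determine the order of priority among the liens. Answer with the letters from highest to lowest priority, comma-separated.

Effective dates after the stated exceptions: C was recorded 208 days after the deed — beyond 60 days — so no relation-back applies.
A is an ad valorem tax lien and takes priority over every other lien.
Among the remaining liens, by effective date: B (1/30/2016), D (8/9/2016), F (12/8/2016), E (1/27/2017), C (4/28/2017).
Because B would otherwise rank above D, the subordination swaps them.

A, D, B, F, E, C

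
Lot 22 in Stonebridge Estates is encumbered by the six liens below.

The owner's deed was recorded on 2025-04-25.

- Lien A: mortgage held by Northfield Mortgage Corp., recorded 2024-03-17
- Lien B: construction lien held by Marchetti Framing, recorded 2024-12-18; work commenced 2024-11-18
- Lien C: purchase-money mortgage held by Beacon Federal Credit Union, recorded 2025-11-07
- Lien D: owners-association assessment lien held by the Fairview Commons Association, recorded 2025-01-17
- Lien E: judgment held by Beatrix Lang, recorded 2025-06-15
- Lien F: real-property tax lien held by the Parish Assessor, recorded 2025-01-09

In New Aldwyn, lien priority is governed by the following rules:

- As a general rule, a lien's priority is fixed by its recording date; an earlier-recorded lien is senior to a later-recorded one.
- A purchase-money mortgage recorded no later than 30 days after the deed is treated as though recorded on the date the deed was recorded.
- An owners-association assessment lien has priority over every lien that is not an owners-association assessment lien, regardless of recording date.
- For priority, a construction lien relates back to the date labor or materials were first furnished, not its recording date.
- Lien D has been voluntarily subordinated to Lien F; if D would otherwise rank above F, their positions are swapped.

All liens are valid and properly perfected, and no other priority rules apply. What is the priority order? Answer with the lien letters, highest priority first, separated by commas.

Effective dates: B's effective date is 2024-11-18, when work began; C was recorded 196 days after the deed, outside the 30-day window, so it keeps its recording date.
D is an owners-association assessment lien, so it outranks all other liens regardless of date.
Remaining liens by effective date: A (2024-03-17), B (2024-11-18), F (2025-01-09), E (2025-06-15), C (2025-11-07).
Because D would otherwise rank above F, the subordination swaps them.

F, A, B, D, E, C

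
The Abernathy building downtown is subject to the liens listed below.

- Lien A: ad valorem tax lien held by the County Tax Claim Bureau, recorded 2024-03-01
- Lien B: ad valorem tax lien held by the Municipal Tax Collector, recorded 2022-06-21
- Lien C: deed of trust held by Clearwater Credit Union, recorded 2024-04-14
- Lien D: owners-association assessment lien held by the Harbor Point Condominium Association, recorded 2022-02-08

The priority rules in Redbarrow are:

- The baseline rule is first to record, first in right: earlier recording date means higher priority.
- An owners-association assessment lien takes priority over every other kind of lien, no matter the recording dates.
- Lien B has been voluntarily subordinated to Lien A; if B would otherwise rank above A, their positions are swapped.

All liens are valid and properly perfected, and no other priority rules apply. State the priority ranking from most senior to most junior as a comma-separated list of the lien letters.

D, A, B, C

D is an owners-association assessment lien and takes priority over every other lien.
Ordering the rest by effective date: B (2022-06-21), A (2024-03-01), C (2024-04-14).
Because B would otherwise rank above A, the subordination swaps them.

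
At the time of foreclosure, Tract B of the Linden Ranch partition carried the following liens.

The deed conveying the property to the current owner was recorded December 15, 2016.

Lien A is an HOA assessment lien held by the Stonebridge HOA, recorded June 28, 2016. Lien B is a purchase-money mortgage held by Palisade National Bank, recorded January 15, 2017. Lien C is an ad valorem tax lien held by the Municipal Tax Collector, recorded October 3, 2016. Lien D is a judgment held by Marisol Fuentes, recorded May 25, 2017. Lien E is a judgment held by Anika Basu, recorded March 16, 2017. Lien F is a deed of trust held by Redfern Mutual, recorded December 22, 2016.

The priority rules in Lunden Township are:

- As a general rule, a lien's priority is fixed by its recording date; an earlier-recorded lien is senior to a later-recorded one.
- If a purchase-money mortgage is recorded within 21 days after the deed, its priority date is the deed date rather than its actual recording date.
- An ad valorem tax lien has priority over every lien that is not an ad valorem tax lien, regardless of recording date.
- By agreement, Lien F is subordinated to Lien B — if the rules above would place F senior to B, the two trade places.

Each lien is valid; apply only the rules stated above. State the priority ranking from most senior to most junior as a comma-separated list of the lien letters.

C, A, B, F, E, D

Effective dates: B was recorded 31 days after the deed, outside the 21-day window, so it keeps its recording date.
As an ad valorem tax lien, C is senior to every other lien.
Ordering the rest by effective date: A (June 28, 2016), F (December 22, 2016), B (January 15, 2017), E (March 16, 2017), D (May 25, 2017).
Because F would otherwise rank above B, the subordination swaps them.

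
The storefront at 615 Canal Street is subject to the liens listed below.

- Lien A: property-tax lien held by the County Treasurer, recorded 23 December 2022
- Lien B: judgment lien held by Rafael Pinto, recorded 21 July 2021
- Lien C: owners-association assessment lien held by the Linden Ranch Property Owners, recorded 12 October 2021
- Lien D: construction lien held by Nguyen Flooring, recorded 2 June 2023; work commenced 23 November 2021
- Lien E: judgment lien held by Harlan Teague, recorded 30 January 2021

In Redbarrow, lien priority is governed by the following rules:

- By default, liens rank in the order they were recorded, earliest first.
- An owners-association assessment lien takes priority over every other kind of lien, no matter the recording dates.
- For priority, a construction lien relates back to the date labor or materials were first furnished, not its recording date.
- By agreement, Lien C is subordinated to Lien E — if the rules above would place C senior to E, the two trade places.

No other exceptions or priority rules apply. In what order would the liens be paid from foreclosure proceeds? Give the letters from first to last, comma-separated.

E, C, B, D, A

Effective dates after the stated exceptions: D is treated as recorded 23 November 2021, the work-commencement date.
C, as an owners-association assessment lien, has superpriority and ranks first.
Ordering the rest by effective date: E (30 January 2021), B (21 July 2021), D (23 November 2021), A (23 December 2022).
The subordination applies — C was senior to E — so C and E swap.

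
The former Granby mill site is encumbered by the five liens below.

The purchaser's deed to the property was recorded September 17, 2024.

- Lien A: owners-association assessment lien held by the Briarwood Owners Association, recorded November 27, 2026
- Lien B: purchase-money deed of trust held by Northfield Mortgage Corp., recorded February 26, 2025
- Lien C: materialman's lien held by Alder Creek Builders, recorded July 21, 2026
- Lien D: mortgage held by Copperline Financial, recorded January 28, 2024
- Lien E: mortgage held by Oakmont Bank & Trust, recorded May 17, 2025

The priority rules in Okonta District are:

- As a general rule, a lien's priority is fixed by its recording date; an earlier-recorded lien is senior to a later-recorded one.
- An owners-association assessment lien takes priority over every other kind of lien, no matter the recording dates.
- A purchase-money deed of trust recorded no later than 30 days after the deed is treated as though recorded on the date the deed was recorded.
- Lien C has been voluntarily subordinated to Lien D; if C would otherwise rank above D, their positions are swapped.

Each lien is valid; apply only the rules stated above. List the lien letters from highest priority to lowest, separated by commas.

A, D, B, E, C

Adjusting effective dates: B was recorded 162 days after the deed, outside the 30-day window, so it keeps its recording date.
A is an owners-association assessment lien, so it outranks all other liens regardless of date.
The other liens, earliest effective date first: D (January 28, 2024), B (February 26, 2025), E (May 17, 2025), C (July 21, 2026).
Since C is not senior to D, the subordination leaves the order unchanged.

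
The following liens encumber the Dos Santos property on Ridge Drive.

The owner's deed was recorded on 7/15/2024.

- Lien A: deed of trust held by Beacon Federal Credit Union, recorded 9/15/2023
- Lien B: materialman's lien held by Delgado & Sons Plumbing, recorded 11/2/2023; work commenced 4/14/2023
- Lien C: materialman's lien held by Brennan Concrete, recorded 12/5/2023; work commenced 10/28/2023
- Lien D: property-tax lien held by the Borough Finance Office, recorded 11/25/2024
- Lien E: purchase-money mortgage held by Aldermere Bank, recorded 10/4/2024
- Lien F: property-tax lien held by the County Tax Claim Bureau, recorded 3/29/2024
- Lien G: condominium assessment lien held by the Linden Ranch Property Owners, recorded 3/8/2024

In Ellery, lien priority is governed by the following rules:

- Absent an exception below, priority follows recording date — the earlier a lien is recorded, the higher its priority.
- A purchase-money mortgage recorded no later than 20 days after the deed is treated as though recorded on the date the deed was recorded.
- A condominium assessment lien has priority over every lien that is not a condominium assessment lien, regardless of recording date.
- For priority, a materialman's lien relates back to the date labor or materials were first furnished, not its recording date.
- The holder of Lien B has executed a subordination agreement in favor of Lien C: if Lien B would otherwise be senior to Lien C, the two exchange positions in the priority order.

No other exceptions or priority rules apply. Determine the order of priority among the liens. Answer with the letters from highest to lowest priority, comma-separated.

G, C, A, B, F, E, D

First, effective dates: B is treated as recorded 4/14/2023, the work-commencement date; C is treated as recorded 10/28/2023, the work-commencement date; E missed the 20-day window (81 days after the deed), so its recording date stands.
G is a condominium assessment lien and takes priority over every other lien.
Remaining liens by effective date: B (4/14/2023), A (9/15/2023), C (10/28/2023), F (3/29/2024), E (10/4/2024), D (11/25/2024).
B would otherwise be senior to C, so under the subordination agreement B and C exchange positions.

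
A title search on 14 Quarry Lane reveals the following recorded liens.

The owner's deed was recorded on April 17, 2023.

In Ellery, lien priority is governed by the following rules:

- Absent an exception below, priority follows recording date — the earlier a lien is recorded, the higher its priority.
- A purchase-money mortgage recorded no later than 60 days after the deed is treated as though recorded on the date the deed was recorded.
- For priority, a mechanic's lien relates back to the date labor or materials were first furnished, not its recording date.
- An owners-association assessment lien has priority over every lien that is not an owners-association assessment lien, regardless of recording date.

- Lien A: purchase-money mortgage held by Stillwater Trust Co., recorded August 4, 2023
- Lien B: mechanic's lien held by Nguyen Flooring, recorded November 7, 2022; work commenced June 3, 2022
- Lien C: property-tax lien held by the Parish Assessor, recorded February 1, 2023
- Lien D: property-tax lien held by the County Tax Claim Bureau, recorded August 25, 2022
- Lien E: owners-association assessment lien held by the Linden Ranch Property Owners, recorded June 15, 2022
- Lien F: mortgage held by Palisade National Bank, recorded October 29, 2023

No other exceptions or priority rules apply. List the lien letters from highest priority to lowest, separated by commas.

E, B, D, C, A, F

Effective dates after the stated exceptions: A was recorded 109 days after the deed — beyond 60 days — so no relation-back applies; B's effective date is June 3, 2022, when work began.
E is an owners-association assessment lien, so it outranks all other liens regardless of date.
The other liens, earliest effective date first: B (June 3, 2022), D (August 25, 2022), C (February 1, 2023), A (August 4, 2023), F (October 29, 2023).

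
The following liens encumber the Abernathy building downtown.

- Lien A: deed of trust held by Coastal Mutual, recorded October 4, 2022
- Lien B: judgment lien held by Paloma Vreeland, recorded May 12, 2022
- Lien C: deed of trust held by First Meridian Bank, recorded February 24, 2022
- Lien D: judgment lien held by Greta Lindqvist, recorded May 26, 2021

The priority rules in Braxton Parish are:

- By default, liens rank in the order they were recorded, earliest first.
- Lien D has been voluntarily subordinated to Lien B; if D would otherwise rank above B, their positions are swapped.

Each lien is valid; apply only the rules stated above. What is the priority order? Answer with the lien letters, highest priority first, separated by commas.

B, C, D, A

Ordering by effective date: D (May 26, 2021), C (February 24, 2022), B (May 12, 2022), A (October 4, 2022).
Because D would otherwise rank above B, the subordination swaps them.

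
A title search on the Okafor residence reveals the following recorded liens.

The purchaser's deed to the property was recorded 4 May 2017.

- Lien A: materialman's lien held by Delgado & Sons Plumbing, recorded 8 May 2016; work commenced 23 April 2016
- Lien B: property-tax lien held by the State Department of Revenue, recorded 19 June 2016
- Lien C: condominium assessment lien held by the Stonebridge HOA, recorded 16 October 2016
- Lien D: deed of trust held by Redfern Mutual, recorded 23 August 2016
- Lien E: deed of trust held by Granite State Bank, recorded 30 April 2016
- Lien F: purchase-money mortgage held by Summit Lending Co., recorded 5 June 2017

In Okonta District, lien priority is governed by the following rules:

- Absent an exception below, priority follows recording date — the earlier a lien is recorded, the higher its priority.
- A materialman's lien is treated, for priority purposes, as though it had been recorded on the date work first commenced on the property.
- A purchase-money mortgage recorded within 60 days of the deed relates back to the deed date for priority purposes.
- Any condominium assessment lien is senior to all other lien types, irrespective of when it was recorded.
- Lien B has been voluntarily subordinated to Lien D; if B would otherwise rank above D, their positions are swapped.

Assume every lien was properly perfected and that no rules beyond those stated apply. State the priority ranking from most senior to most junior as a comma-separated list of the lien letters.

C, A, E, D, B, F

Effective dates after the stated exceptions: A relates back to 23 April 2016 (work commenced); F was recorded within the 60-day window, so its effective date is the deed date 4 May 2017.
C, as a condominium assessment lien, has superpriority and ranks first.
Ordering the rest by effective date: A (23 April 2016), E (30 April 2016), B (19 June 2016), D (23 August 2016), F (4 May 2017).
The subordination applies — B was senior to D — so B and D swap.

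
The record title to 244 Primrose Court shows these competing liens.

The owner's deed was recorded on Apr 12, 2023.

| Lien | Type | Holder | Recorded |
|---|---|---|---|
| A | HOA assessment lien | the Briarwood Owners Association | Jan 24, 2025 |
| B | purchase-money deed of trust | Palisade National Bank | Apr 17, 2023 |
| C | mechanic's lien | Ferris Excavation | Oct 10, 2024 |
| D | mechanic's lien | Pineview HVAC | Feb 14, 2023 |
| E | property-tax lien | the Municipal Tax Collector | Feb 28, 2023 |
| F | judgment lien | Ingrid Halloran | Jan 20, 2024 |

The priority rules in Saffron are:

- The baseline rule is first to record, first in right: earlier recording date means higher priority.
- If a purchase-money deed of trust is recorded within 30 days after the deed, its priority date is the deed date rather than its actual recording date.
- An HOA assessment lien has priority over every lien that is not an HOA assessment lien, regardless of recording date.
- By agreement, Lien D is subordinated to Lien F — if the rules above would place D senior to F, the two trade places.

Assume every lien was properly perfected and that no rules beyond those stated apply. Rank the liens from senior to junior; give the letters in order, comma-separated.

A, F, E, B, D, C

Effective dates: B was recorded within the 30-day window, so its effective date is the deed date Apr 12, 2023.
A is an HOA assessment lien, so it outranks all other liens regardless of date.
Remaining liens by effective date: D (Feb 14, 2023), E (Feb 28, 2023), B (Apr 12, 2023), F (Jan 20, 2024), C (Oct 10, 2024).
Because D would otherwise rank above F, the subordination swaps them.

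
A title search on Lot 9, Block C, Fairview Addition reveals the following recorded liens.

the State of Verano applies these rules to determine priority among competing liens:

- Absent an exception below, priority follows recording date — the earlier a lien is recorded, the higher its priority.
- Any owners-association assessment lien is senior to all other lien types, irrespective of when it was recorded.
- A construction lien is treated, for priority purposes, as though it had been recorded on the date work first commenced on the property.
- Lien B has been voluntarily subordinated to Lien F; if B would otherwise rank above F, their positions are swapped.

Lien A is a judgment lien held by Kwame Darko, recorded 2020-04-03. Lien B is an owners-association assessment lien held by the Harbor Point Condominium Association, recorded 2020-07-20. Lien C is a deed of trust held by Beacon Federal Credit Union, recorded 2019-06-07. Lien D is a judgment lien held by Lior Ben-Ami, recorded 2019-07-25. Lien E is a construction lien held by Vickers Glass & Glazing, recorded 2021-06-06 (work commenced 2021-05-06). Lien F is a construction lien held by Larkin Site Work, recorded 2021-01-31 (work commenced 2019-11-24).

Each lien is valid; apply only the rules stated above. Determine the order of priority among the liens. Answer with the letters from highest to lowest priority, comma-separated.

Effective dates after the stated exceptions: E is treated as recorded 2021-05-06, the work-commencement date; F is treated as recorded 2019-11-24, the work-commencement date.
B is an owners-association assessment lien and takes priority over every other lien.
Remaining liens by effective date: C (2019-06-07), D (2019-07-25), F (2019-11-24), A (2020-04-03), E (2021-05-06).
Because B would otherwise rank above F, the subordination swaps them.

F, C, D, B, A, E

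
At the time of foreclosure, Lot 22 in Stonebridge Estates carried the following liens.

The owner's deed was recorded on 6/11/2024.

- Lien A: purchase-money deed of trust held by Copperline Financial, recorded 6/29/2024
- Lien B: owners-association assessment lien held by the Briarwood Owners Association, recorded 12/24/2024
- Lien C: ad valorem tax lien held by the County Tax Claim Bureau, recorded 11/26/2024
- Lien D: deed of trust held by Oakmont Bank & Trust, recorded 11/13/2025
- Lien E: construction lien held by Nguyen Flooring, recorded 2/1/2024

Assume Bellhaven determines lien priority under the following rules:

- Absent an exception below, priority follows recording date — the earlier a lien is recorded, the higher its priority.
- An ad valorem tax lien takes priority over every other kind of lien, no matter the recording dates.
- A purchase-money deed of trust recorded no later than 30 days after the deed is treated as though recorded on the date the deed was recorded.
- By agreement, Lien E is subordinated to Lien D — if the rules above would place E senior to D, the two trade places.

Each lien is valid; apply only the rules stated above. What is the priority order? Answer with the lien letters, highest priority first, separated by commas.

Effective dates: A was recorded within the 30-day window, so its effective date is the deed date 6/11/2024.
As an ad valorem tax lien, C is senior to every other lien.
Ordering the rest by effective date: E (2/1/2024), A (6/11/2024), B (12/24/2024), D (11/13/2025).
E would otherwise be senior to D, so under the subordination agreement E and D exchange positions.

C, D, A, B, E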